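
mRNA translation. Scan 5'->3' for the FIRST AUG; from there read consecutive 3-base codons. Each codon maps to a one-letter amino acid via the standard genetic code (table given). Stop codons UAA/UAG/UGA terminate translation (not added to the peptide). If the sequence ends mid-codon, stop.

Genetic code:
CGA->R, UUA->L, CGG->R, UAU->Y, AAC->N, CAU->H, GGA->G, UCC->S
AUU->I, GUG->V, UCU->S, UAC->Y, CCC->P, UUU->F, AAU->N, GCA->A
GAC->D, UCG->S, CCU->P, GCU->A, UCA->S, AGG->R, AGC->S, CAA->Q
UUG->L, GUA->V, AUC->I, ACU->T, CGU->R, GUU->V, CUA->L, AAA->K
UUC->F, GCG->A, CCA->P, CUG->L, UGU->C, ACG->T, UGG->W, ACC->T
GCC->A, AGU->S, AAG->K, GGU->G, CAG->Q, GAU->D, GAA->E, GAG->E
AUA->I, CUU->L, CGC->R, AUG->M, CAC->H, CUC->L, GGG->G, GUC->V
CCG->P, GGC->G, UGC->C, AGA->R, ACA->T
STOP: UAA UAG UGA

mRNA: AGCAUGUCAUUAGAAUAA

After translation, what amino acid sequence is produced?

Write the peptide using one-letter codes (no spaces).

start AUG at pos 3
pos 3: AUG -> M; peptide=M
pos 6: UCA -> S; peptide=MS
pos 9: UUA -> L; peptide=MSL
pos 12: GAA -> E; peptide=MSLE
pos 15: UAA -> STOP

Answer: MSLE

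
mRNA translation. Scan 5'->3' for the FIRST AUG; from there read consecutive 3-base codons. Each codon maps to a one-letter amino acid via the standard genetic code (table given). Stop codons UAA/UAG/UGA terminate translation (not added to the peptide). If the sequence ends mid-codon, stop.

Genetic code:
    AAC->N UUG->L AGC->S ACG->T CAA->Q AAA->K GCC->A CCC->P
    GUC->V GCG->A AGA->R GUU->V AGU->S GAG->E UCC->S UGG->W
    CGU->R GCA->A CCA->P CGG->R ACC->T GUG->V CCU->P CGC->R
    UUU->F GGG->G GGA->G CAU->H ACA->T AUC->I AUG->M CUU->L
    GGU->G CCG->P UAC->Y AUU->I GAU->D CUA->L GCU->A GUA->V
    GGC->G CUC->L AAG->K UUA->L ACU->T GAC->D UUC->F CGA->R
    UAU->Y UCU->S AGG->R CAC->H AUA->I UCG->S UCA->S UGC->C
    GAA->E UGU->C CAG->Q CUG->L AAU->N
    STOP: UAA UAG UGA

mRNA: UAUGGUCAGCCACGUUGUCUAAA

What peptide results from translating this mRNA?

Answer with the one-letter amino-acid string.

Answer: MVSHVV

Derivation:
start AUG at pos 1
pos 1: AUG -> M; peptide=M
pos 4: GUC -> V; peptide=MV
pos 7: AGC -> S; peptide=MVS
pos 10: CAC -> H; peptide=MVSH
pos 13: GUU -> V; peptide=MVSHV
pos 16: GUC -> V; peptide=MVSHVV
pos 19: UAA -> STOP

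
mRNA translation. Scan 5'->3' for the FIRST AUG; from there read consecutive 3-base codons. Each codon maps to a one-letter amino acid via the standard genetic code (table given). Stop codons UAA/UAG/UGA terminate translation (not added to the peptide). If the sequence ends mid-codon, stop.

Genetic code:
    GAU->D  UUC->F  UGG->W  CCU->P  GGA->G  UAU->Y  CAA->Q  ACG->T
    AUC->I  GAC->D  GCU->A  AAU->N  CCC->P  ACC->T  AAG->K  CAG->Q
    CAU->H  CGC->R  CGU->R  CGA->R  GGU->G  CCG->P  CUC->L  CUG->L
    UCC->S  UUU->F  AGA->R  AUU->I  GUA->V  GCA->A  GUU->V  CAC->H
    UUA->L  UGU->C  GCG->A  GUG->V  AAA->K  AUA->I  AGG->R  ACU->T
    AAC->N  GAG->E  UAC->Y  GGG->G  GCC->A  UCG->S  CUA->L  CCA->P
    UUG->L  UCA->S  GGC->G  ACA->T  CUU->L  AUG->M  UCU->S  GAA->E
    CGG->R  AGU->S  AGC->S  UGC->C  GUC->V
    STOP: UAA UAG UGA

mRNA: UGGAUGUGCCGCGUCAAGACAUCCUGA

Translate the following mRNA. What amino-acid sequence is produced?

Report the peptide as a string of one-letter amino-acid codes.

start AUG at pos 3
pos 3: AUG -> M; peptide=M
pos 6: UGC -> C; peptide=MC
pos 9: CGC -> R; peptide=MCR
pos 12: GUC -> V; peptide=MCRV
pos 15: AAG -> K; peptide=MCRVK
pos 18: ACA -> T; peptide=MCRVKT
pos 21: UCC -> S; peptide=MCRVKTS
pos 24: UGA -> STOP

Answer: MCRVKTS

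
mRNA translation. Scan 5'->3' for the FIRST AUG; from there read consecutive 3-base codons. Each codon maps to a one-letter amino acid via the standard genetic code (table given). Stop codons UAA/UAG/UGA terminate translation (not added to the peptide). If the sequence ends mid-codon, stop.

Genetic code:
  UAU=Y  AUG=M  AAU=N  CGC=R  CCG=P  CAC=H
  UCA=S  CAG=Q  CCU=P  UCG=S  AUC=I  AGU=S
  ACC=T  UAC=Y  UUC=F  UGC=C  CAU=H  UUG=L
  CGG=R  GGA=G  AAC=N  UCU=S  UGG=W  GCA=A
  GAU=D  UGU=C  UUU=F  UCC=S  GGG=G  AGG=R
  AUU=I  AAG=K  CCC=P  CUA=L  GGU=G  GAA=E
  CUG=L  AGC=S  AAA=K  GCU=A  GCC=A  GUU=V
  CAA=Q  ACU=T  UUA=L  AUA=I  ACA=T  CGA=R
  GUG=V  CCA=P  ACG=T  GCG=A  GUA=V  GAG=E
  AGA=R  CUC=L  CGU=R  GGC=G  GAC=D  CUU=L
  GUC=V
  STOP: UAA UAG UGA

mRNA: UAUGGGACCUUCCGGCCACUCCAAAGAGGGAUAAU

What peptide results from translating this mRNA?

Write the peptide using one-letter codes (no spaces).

Answer: MGPSGHSKEG

Derivation:
start AUG at pos 1
pos 1: AUG -> M; peptide=M
pos 4: GGA -> G; peptide=MG
pos 7: CCU -> P; peptide=MGP
pos 10: UCC -> S; peptide=MGPS
pos 13: GGC -> G; peptide=MGPSG
pos 16: CAC -> H; peptide=MGPSGH
pos 19: UCC -> S; peptide=MGPSGHS
pos 22: AAA -> K; peptide=MGPSGHSK
pos 25: GAG -> E; peptide=MGPSGHSKE
pos 28: GGA -> G; peptide=MGPSGHSKEG
pos 31: UAA -> STOP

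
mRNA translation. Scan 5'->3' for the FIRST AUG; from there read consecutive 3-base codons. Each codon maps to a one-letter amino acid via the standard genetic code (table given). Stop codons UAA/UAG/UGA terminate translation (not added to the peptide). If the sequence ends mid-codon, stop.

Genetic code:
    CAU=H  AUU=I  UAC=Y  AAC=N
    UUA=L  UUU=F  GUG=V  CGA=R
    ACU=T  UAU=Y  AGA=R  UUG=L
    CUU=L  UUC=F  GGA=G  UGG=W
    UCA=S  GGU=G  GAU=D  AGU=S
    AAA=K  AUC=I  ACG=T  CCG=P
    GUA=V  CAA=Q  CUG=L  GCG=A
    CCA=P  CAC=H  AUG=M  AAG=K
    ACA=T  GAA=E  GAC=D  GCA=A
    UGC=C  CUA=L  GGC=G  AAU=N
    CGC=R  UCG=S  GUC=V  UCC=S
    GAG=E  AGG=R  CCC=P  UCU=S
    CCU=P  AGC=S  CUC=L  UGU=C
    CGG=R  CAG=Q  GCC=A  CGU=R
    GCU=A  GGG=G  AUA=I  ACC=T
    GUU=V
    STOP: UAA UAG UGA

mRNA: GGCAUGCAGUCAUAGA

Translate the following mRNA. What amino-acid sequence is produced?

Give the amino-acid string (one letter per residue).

start AUG at pos 3
pos 3: AUG -> M; peptide=M
pos 6: CAG -> Q; peptide=MQ
pos 9: UCA -> S; peptide=MQS
pos 12: UAG -> STOP

Answer: MQS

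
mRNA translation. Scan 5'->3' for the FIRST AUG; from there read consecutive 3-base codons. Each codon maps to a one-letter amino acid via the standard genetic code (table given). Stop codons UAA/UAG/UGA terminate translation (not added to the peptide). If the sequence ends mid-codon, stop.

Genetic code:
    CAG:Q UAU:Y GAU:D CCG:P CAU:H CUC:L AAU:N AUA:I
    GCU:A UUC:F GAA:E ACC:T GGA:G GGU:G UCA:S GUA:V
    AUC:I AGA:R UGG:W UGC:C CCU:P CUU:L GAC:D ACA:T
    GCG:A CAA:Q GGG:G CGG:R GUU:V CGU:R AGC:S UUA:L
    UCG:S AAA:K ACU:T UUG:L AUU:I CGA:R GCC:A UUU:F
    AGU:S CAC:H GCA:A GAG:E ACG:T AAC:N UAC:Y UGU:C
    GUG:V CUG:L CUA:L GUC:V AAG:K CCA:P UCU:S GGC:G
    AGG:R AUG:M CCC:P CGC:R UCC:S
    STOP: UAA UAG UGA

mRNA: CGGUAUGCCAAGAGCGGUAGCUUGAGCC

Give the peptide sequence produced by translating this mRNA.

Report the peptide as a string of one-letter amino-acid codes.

start AUG at pos 4
pos 4: AUG -> M; peptide=M
pos 7: CCA -> P; peptide=MP
pos 10: AGA -> R; peptide=MPR
pos 13: GCG -> A; peptide=MPRA
pos 16: GUA -> V; peptide=MPRAV
pos 19: GCU -> A; peptide=MPRAVA
pos 22: UGA -> STOP

Answer: MPRAVA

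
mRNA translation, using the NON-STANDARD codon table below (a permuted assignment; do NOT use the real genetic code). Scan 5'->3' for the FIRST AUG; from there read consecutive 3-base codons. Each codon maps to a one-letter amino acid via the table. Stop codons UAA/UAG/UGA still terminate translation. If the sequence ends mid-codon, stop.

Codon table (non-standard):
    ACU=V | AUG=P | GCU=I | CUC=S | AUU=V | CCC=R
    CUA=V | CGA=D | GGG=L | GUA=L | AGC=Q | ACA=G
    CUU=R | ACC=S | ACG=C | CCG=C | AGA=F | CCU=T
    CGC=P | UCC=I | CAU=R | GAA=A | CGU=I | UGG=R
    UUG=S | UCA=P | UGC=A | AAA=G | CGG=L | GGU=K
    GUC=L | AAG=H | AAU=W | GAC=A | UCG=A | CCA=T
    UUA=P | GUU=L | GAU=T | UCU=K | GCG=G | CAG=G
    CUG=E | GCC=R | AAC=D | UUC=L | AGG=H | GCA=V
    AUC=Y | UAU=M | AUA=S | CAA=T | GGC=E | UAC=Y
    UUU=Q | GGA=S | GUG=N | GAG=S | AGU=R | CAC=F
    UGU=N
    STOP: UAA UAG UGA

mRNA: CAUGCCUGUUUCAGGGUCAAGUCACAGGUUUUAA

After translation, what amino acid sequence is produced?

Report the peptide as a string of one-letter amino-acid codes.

Answer: PTLPLPRFHQ

Derivation:
start AUG at pos 1
pos 1: AUG -> P; peptide=P
pos 4: CCU -> T; peptide=PT
pos 7: GUU -> L; peptide=PTL
pos 10: UCA -> P; peptide=PTLP
pos 13: GGG -> L; peptide=PTLPL
pos 16: UCA -> P; peptide=PTLPLP
pos 19: AGU -> R; peptide=PTLPLPR
pos 22: CAC -> F; peptide=PTLPLPRF
pos 25: AGG -> H; peptide=PTLPLPRFH
pos 28: UUU -> Q; peptide=PTLPLPRFHQ
pos 31: UAA -> STOP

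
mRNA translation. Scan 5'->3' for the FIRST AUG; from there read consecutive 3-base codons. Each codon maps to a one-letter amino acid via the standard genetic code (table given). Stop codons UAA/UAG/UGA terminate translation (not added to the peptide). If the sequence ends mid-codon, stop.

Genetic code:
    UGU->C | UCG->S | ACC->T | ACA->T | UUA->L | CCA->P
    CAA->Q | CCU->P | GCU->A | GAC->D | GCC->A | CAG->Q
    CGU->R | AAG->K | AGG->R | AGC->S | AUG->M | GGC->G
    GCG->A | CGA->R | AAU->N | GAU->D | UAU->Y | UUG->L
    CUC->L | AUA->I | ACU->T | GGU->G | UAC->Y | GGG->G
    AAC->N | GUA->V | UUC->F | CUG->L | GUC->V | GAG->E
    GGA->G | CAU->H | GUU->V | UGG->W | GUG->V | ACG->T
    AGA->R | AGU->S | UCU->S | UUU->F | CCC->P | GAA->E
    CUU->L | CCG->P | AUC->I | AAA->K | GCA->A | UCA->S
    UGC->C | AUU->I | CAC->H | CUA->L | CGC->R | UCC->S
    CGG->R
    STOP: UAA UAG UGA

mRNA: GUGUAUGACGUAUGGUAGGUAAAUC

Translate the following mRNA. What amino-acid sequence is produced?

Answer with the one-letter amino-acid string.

Answer: MTYGR

Derivation:
start AUG at pos 4
pos 4: AUG -> M; peptide=M
pos 7: ACG -> T; peptide=MT
pos 10: UAU -> Y; peptide=MTY
pos 13: GGU -> G; peptide=MTYG
pos 16: AGG -> R; peptide=MTYGR
pos 19: UAA -> STOP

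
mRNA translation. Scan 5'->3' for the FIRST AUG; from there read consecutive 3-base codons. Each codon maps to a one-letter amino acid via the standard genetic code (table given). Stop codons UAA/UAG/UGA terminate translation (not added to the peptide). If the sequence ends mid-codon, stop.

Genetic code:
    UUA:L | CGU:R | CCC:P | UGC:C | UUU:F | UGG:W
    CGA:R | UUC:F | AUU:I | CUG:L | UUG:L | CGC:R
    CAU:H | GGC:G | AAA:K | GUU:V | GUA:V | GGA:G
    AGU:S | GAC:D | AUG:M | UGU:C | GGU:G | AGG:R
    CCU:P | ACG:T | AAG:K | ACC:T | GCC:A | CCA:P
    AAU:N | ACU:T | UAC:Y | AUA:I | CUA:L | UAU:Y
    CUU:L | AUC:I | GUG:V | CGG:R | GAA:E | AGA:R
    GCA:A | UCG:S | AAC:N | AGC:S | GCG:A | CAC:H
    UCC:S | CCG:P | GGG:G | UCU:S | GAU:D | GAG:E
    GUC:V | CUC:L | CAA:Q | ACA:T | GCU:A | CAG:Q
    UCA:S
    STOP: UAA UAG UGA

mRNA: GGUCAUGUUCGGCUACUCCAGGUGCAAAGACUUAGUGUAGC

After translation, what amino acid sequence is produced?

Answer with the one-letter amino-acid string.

Answer: MFGYSRCKDLV

Derivation:
start AUG at pos 4
pos 4: AUG -> M; peptide=M
pos 7: UUC -> F; peptide=MF
pos 10: GGC -> G; peptide=MFG
pos 13: UAC -> Y; peptide=MFGY
pos 16: UCC -> S; peptide=MFGYS
pos 19: AGG -> R; peptide=MFGYSR
pos 22: UGC -> C; peptide=MFGYSRC
pos 25: AAA -> K; peptide=MFGYSRCK
pos 28: GAC -> D; peptide=MFGYSRCKD
pos 31: UUA -> L; peptide=MFGYSRCKDL
pos 34: GUG -> V; peptide=MFGYSRCKDLV
pos 37: UAG -> STOP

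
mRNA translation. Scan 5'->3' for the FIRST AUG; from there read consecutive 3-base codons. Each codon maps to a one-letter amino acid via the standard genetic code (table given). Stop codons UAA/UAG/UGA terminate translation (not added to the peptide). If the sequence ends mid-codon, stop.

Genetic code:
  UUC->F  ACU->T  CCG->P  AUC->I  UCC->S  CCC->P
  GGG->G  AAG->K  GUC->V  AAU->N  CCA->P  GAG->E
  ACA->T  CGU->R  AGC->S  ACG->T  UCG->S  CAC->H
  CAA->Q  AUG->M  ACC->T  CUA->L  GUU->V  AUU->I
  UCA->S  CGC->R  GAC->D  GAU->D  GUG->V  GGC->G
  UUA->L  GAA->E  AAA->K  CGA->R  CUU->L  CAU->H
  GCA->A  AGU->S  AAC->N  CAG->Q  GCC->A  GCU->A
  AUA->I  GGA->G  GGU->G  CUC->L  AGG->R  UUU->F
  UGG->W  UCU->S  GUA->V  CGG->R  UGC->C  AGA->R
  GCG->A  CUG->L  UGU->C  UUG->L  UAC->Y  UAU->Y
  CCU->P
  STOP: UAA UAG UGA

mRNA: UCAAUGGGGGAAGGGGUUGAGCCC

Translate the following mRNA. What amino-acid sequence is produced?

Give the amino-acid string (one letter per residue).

start AUG at pos 3
pos 3: AUG -> M; peptide=M
pos 6: GGG -> G; peptide=MG
pos 9: GAA -> E; peptide=MGE
pos 12: GGG -> G; peptide=MGEG
pos 15: GUU -> V; peptide=MGEGV
pos 18: GAG -> E; peptide=MGEGVE
pos 21: CCC -> P; peptide=MGEGVEP
pos 24: only 0 nt remain (<3), stop (end of mRNA)

Answer: MGEGVEP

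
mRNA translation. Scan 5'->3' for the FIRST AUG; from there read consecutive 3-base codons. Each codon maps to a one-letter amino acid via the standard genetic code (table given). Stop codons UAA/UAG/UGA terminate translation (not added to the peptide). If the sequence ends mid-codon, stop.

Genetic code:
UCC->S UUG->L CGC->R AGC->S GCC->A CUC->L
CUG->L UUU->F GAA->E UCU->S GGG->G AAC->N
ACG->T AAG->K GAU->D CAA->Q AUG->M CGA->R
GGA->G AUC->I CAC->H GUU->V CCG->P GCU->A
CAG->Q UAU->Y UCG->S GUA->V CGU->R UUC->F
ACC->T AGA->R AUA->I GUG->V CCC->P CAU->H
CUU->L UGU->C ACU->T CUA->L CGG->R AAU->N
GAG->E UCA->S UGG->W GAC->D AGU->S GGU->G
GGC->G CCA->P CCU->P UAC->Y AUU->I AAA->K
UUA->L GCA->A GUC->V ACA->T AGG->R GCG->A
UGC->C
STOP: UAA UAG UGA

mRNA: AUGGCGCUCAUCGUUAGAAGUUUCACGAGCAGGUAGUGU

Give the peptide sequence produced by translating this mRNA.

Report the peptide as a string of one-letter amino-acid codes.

start AUG at pos 0
pos 0: AUG -> M; peptide=M
pos 3: GCG -> A; peptide=MA
pos 6: CUC -> L; peptide=MAL
pos 9: AUC -> I; peptide=MALI
pos 12: GUU -> V; peptide=MALIV
pos 15: AGA -> R; peptide=MALIVR
pos 18: AGU -> S; peptide=MALIVRS
pos 21: UUC -> F; peptide=MALIVRSF
pos 24: ACG -> T; peptide=MALIVRSFT
pos 27: AGC -> S; peptide=MALIVRSFTS
pos 30: AGG -> R; peptide=MALIVRSFTSR
pos 33: UAG -> STOP

Answer: MALIVRSFTSR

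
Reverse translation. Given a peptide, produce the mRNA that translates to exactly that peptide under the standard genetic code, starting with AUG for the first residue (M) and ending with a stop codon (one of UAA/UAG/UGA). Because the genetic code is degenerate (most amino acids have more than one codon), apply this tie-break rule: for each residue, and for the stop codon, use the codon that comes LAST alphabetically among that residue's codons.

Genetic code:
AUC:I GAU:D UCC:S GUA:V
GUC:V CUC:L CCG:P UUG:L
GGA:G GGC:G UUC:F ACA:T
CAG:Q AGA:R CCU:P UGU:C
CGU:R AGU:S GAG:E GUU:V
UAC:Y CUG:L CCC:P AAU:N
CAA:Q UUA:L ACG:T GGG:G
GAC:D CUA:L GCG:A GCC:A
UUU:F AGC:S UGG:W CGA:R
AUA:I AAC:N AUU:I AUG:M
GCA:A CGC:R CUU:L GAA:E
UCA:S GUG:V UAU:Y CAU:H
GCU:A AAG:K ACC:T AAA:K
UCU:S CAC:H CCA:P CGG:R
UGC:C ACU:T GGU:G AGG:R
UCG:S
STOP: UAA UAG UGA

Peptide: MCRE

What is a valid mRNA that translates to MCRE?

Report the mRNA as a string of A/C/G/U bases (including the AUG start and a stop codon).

residue 1: M -> AUG (start codon)
residue 2: C codons sorted = UGC,UGU -> pick last = UGU
residue 3: R codons sorted = AGA,AGG,CGA,CGC,CGG,CGU -> pick last = CGU
residue 4: E codons sorted = GAA,GAG -> pick last = GAG
terminator: stop codons sorted = UAA,UAG,UGA -> pick last = UGA

Answer: mRNA: AUGUGUCGUGAGUGA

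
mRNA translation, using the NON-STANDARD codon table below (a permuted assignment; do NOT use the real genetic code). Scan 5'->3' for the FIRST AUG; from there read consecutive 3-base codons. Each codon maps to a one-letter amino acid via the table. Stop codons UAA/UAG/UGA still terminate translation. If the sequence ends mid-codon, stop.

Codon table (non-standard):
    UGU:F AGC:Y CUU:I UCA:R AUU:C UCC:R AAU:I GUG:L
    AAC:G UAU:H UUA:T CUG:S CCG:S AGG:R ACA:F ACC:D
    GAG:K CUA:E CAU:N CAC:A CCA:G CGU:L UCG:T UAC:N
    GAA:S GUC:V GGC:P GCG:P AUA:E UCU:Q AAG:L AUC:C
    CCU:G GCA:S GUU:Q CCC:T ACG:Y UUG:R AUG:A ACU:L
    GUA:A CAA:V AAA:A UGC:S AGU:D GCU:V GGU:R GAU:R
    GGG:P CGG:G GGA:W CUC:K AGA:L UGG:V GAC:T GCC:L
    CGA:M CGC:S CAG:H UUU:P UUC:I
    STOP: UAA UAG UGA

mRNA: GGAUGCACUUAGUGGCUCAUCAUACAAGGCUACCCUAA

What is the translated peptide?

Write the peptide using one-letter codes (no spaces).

start AUG at pos 2
pos 2: AUG -> A; peptide=A
pos 5: CAC -> A; peptide=AA
pos 8: UUA -> T; peptide=AAT
pos 11: GUG -> L; peptide=AATL
pos 14: GCU -> V; peptide=AATLV
pos 17: CAU -> N; peptide=AATLVN
pos 20: CAU -> N; peptide=AATLVNN
pos 23: ACA -> F; peptide=AATLVNNF
pos 26: AGG -> R; peptide=AATLVNNFR
pos 29: CUA -> E; peptide=AATLVNNFRE
pos 32: CCC -> T; peptide=AATLVNNFRET
pos 35: UAA -> STOP

Answer: AATLVNNFRET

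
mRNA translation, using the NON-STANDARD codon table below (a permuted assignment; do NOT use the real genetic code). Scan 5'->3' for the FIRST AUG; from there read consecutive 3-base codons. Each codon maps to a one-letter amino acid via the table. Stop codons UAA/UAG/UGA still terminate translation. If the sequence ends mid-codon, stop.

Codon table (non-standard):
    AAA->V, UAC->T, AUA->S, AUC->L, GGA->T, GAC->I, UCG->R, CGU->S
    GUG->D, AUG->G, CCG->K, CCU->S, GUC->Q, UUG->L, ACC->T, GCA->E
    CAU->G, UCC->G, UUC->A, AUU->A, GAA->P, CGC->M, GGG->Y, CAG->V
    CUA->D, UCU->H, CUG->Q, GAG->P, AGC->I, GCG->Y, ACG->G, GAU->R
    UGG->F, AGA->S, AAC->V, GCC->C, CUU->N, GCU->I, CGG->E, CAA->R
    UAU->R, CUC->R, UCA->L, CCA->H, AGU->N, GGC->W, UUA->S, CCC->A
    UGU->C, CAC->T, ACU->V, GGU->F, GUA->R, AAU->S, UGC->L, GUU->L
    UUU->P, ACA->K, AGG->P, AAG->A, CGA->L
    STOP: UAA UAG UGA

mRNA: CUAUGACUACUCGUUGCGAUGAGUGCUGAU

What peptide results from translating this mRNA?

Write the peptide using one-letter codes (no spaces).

start AUG at pos 2
pos 2: AUG -> G; peptide=G
pos 5: ACU -> V; peptide=GV
pos 8: ACU -> V; peptide=GVV
pos 11: CGU -> S; peptide=GVVS
pos 14: UGC -> L; peptide=GVVSL
pos 17: GAU -> R; peptide=GVVSLR
pos 20: GAG -> P; peptide=GVVSLRP
pos 23: UGC -> L; peptide=GVVSLRPL
pos 26: UGA -> STOP

Answer: GVVSLRPL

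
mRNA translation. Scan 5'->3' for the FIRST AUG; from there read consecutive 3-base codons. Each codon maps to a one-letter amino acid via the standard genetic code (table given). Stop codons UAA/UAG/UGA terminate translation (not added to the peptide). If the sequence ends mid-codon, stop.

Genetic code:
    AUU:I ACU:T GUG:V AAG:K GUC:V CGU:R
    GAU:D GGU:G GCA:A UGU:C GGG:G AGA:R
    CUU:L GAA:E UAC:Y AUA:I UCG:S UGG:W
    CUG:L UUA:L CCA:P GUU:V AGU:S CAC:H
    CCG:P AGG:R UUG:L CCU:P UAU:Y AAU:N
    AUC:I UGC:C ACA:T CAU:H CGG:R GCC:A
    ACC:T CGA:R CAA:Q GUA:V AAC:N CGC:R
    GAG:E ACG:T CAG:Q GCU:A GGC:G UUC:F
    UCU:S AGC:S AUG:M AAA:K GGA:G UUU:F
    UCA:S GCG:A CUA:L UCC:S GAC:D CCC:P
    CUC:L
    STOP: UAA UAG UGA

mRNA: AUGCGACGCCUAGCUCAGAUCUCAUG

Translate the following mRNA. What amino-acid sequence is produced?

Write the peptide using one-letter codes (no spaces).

start AUG at pos 0
pos 0: AUG -> M; peptide=M
pos 3: CGA -> R; peptide=MR
pos 6: CGC -> R; peptide=MRR
pos 9: CUA -> L; peptide=MRRL
pos 12: GCU -> A; peptide=MRRLA
pos 15: CAG -> Q; peptide=MRRLAQ
pos 18: AUC -> I; peptide=MRRLAQI
pos 21: UCA -> S; peptide=MRRLAQIS
pos 24: only 2 nt remain (<3), stop (end of mRNA)

Answer: MRRLAQIS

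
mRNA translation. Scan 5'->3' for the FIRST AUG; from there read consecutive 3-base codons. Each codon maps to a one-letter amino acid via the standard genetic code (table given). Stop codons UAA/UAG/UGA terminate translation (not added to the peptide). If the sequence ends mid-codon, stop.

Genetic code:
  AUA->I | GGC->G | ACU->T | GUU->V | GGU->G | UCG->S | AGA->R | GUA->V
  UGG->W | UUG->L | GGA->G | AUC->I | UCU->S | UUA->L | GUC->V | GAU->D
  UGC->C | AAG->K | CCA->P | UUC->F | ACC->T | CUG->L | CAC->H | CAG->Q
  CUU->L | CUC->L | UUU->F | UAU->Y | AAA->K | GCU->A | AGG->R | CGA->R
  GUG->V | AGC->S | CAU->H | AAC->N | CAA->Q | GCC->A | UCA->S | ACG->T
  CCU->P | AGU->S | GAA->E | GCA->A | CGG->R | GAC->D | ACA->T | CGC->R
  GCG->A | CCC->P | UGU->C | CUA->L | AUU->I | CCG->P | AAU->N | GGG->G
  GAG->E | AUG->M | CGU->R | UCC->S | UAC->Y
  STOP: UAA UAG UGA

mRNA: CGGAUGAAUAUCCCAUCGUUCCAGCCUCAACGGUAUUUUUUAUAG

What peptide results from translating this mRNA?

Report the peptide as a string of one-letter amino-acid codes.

start AUG at pos 3
pos 3: AUG -> M; peptide=M
pos 6: AAU -> N; peptide=MN
pos 9: AUC -> I; peptide=MNI
pos 12: CCA -> P; peptide=MNIP
pos 15: UCG -> S; peptide=MNIPS
pos 18: UUC -> F; peptide=MNIPSF
pos 21: CAG -> Q; peptide=MNIPSFQ
pos 24: CCU -> P; peptide=MNIPSFQP
pos 27: CAA -> Q; peptide=MNIPSFQPQ
pos 30: CGG -> R; peptide=MNIPSFQPQR
pos 33: UAU -> Y; peptide=MNIPSFQPQRY
pos 36: UUU -> F; peptide=MNIPSFQPQRYF
pos 39: UUA -> L; peptide=MNIPSFQPQRYFL
pos 42: UAG -> STOP

Answer: MNIPSFQPQRYFL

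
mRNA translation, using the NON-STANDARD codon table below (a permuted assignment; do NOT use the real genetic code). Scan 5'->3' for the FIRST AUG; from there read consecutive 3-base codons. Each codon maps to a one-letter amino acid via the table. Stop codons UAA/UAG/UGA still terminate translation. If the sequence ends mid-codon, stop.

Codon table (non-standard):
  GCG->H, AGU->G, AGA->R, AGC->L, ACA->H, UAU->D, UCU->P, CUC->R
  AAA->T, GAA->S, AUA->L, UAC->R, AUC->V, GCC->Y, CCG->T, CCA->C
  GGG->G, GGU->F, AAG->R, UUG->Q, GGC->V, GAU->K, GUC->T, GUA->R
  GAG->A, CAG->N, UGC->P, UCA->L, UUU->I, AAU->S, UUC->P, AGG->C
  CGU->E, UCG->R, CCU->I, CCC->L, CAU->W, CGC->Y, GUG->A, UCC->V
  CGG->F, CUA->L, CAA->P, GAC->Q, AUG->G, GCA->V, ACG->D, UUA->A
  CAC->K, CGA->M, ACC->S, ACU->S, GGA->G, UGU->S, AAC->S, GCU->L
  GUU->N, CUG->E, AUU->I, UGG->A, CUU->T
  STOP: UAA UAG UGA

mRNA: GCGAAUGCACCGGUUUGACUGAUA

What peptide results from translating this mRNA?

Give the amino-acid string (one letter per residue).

start AUG at pos 4
pos 4: AUG -> G; peptide=G
pos 7: CAC -> K; peptide=GK
pos 10: CGG -> F; peptide=GKF
pos 13: UUU -> I; peptide=GKFI
pos 16: GAC -> Q; peptide=GKFIQ
pos 19: UGA -> STOP

Answer: GKFIQ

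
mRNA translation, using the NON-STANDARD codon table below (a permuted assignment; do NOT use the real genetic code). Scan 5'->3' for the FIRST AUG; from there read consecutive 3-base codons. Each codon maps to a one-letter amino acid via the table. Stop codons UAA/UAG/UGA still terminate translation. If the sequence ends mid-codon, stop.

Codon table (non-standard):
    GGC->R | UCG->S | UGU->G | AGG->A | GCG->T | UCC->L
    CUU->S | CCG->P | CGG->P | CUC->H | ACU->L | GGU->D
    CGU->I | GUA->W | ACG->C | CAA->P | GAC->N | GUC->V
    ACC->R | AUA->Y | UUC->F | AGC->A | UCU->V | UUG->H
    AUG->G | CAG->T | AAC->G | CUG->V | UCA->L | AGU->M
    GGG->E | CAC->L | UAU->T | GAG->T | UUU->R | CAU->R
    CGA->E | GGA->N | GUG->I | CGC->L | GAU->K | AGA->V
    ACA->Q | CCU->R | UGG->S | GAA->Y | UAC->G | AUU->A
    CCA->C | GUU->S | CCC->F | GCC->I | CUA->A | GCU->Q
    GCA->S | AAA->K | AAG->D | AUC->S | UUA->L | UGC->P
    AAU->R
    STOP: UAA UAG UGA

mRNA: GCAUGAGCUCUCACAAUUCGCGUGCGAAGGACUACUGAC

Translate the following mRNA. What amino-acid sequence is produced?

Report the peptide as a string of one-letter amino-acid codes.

Answer: GAVLRSITDNG

Derivation:
start AUG at pos 2
pos 2: AUG -> G; peptide=G
pos 5: AGC -> A; peptide=GA
pos 8: UCU -> V; peptide=GAV
pos 11: CAC -> L; peptide=GAVL
pos 14: AAU -> R; peptide=GAVLR
pos 17: UCG -> S; peptide=GAVLRS
pos 20: CGU -> I; peptide=GAVLRSI
pos 23: GCG -> T; peptide=GAVLRSIT
pos 26: AAG -> D; peptide=GAVLRSITD
pos 29: GAC -> N; peptide=GAVLRSITDN
pos 32: UAC -> G; peptide=GAVLRSITDNG
pos 35: UGA -> STOP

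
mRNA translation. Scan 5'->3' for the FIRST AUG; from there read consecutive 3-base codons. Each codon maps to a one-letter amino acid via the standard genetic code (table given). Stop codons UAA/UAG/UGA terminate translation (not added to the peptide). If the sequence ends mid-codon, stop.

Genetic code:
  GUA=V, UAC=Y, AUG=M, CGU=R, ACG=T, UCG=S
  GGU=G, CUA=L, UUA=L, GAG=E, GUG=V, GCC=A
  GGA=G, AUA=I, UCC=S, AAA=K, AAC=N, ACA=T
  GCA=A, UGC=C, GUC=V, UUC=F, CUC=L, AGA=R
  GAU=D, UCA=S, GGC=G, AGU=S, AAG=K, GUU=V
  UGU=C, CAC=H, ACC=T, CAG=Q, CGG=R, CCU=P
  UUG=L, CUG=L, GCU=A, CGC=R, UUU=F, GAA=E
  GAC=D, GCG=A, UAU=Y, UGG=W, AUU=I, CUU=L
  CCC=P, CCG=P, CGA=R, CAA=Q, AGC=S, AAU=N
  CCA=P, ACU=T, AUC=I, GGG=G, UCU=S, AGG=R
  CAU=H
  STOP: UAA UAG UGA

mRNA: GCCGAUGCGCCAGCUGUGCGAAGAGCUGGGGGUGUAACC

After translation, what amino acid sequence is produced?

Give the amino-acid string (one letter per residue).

start AUG at pos 4
pos 4: AUG -> M; peptide=M
pos 7: CGC -> R; peptide=MR
pos 10: CAG -> Q; peptide=MRQ
pos 13: CUG -> L; peptide=MRQL
pos 16: UGC -> C; peptide=MRQLC
pos 19: GAA -> E; peptide=MRQLCE
pos 22: GAG -> E; peptide=MRQLCEE
pos 25: CUG -> L; peptide=MRQLCEEL
pos 28: GGG -> G; peptide=MRQLCEELG
pos 31: GUG -> V; peptide=MRQLCEELGV
pos 34: UAA -> STOP

Answer: MRQLCEELGV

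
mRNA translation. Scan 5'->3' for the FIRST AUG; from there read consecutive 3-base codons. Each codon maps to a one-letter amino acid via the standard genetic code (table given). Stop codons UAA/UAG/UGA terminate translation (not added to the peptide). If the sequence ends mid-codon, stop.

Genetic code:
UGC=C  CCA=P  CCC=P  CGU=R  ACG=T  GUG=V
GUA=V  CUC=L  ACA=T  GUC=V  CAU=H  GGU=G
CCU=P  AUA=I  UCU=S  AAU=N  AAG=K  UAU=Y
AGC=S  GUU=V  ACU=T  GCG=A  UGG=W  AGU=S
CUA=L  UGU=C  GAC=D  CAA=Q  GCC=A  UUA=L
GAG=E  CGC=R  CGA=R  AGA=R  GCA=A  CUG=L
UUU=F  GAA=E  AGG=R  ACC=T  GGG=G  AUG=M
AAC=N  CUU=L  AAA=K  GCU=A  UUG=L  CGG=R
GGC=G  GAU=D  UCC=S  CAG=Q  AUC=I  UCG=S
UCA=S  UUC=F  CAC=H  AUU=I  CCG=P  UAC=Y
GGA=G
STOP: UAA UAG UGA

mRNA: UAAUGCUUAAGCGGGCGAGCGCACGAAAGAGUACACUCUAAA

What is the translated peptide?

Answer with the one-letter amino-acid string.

start AUG at pos 2
pos 2: AUG -> M; peptide=M
pos 5: CUU -> L; peptide=ML
pos 8: AAG -> K; peptide=MLK
pos 11: CGG -> R; peptide=MLKR
pos 14: GCG -> A; peptide=MLKRA
pos 17: AGC -> S; peptide=MLKRAS
pos 20: GCA -> A; peptide=MLKRASA
pos 23: CGA -> R; peptide=MLKRASAR
pos 26: AAG -> K; peptide=MLKRASARK
pos 29: AGU -> S; peptide=MLKRASARKS
pos 32: ACA -> T; peptide=MLKRASARKST
pos 35: CUC -> L; peptide=MLKRASARKSTL
pos 38: UAA -> STOP

Answer: MLKRASARKSTL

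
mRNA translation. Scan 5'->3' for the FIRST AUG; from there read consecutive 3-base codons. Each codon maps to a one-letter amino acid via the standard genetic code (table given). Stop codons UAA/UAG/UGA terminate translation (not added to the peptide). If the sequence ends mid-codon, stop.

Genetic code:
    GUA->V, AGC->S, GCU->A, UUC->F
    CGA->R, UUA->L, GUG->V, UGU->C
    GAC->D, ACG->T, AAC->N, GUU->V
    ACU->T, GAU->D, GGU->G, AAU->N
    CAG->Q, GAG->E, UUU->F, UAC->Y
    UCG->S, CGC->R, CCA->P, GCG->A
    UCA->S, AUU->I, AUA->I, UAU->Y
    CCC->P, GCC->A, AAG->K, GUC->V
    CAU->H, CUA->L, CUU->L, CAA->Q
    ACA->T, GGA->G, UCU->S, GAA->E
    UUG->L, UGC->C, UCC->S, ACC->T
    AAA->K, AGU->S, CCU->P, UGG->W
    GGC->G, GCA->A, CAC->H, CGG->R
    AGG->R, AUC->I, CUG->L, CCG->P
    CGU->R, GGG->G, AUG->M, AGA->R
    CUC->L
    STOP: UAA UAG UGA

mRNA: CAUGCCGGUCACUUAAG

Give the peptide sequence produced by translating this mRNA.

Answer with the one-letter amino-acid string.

start AUG at pos 1
pos 1: AUG -> M; peptide=M
pos 4: CCG -> P; peptide=MP
pos 7: GUC -> V; peptide=MPV
pos 10: ACU -> T; peptide=MPVT
pos 13: UAA -> STOP

Answer: MPVT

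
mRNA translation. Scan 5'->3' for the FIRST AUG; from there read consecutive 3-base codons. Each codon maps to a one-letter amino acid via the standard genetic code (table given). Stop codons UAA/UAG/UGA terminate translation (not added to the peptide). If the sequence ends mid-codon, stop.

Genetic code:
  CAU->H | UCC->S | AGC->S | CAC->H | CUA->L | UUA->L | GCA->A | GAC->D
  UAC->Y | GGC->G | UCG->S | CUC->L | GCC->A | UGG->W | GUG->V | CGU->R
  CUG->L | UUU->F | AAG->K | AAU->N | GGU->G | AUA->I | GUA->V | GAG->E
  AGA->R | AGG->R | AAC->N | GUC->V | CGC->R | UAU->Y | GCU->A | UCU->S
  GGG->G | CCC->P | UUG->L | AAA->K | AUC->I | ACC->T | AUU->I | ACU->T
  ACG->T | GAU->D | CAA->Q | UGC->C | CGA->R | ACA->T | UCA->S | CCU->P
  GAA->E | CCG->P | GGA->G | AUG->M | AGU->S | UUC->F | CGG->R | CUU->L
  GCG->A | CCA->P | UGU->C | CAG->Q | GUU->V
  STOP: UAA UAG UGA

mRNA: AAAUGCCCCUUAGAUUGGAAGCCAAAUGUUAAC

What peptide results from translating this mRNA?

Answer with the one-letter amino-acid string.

Answer: MPLRLEAKC

Derivation:
start AUG at pos 2
pos 2: AUG -> M; peptide=M
pos 5: CCC -> P; peptide=MP
pos 8: CUU -> L; peptide=MPL
pos 11: AGA -> R; peptide=MPLR
pos 14: UUG -> L; peptide=MPLRL
pos 17: GAA -> E; peptide=MPLRLE
pos 20: GCC -> A; peptide=MPLRLEA
pos 23: AAA -> K; peptide=MPLRLEAK
pos 26: UGU -> C; peptide=MPLRLEAKC
pos 29: UAA -> STOP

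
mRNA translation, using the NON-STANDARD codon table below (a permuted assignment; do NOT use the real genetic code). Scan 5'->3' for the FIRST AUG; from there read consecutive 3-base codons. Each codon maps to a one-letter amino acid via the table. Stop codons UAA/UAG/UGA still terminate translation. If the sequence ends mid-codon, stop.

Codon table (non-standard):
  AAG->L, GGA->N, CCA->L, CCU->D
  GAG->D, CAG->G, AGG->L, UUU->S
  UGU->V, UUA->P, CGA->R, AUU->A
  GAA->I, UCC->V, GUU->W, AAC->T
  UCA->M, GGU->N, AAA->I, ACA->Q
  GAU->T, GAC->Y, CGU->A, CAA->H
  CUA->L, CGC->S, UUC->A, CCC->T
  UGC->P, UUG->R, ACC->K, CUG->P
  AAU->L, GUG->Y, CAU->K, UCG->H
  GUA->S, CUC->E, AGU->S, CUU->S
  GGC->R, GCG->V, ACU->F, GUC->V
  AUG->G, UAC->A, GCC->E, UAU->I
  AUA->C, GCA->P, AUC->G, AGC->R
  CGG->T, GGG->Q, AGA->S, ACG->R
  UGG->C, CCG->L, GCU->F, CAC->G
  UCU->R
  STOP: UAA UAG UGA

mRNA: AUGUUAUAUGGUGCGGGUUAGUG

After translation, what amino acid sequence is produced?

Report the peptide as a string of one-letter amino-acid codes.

Answer: GPINVN

Derivation:
start AUG at pos 0
pos 0: AUG -> G; peptide=G
pos 3: UUA -> P; peptide=GP
pos 6: UAU -> I; peptide=GPI
pos 9: GGU -> N; peptide=GPIN
pos 12: GCG -> V; peptide=GPINV
pos 15: GGU -> N; peptide=GPINVN
pos 18: UAG -> STOP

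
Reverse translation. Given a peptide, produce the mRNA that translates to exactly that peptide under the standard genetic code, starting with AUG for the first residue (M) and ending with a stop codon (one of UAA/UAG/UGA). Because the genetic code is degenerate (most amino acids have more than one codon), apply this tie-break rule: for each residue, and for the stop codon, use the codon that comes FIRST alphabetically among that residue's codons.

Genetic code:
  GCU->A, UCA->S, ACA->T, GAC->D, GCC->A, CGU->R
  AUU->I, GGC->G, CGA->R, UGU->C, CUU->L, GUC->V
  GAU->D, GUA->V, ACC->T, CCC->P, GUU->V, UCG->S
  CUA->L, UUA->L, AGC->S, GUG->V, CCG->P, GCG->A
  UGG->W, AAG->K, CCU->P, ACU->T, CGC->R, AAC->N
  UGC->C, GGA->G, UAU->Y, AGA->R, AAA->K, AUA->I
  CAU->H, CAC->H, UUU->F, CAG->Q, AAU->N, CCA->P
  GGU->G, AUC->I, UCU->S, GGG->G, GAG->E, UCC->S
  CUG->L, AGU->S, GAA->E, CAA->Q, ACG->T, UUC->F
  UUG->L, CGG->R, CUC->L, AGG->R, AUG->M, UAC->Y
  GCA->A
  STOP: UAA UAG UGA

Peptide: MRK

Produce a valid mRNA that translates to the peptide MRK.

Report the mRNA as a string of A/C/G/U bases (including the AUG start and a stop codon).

residue 1: M -> AUG (start codon)
residue 2: R codons sorted = AGA,AGG,CGA,CGC,CGG,CGU -> pick first = AGA
residue 3: K codons sorted = AAA,AAG -> pick first = AAA
terminator: stop codons sorted = UAA,UAG,UGA -> pick first = UAA

Answer: mRNA: AUGAGAAAAUAA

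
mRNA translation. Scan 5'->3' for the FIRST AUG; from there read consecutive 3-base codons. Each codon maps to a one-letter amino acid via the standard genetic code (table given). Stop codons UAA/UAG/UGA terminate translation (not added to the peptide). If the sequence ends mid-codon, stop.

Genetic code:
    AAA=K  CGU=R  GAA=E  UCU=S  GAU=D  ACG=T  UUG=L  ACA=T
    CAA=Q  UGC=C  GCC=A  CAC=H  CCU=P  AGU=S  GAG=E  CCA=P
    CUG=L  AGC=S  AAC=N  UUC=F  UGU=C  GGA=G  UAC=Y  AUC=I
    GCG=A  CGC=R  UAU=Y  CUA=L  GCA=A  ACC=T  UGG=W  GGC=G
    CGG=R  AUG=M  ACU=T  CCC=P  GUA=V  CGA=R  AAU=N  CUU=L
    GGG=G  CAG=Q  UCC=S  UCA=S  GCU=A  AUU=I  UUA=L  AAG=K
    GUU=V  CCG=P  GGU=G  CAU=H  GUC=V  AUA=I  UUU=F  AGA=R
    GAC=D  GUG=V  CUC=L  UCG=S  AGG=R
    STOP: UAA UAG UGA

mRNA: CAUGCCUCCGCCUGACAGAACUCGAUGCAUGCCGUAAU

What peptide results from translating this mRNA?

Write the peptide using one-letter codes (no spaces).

Answer: MPPPDRTRCMP

Derivation:
start AUG at pos 1
pos 1: AUG -> M; peptide=M
pos 4: CCU -> P; peptide=MP
pos 7: CCG -> P; peptide=MPP
pos 10: CCU -> P; peptide=MPPP
pos 13: GAC -> D; peptide=MPPPD
pos 16: AGA -> R; peptide=MPPPDR
pos 19: ACU -> T; peptide=MPPPDRT
pos 22: CGA -> R; peptide=MPPPDRTR
pos 25: UGC -> C; peptide=MPPPDRTRC
pos 28: AUG -> M; peptide=MPPPDRTRCM
pos 31: CCG -> P; peptide=MPPPDRTRCMP
pos 34: UAA -> STOP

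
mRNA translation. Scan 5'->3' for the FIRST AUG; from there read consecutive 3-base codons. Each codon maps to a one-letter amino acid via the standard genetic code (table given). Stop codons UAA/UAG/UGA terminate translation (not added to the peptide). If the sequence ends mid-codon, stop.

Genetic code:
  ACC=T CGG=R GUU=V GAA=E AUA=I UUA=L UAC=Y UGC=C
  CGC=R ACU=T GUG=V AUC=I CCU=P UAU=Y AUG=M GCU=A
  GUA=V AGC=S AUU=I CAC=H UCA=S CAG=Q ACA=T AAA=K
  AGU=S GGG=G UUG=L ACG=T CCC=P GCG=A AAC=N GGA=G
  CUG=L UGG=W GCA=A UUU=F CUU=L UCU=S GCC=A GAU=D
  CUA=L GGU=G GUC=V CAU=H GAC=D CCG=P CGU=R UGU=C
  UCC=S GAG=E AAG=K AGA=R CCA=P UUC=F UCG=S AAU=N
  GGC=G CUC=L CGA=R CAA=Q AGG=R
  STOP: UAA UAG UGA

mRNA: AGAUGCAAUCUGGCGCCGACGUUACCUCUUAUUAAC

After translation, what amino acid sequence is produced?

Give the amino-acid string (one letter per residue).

start AUG at pos 2
pos 2: AUG -> M; peptide=M
pos 5: CAA -> Q; peptide=MQ
pos 8: UCU -> S; peptide=MQS
pos 11: GGC -> G; peptide=MQSG
pos 14: GCC -> A; peptide=MQSGA
pos 17: GAC -> D; peptide=MQSGAD
pos 20: GUU -> V; peptide=MQSGADV
pos 23: ACC -> T; peptide=MQSGADVT
pos 26: UCU -> S; peptide=MQSGADVTS
pos 29: UAU -> Y; peptide=MQSGADVTSY
pos 32: UAA -> STOP

Answer: MQSGADVTSY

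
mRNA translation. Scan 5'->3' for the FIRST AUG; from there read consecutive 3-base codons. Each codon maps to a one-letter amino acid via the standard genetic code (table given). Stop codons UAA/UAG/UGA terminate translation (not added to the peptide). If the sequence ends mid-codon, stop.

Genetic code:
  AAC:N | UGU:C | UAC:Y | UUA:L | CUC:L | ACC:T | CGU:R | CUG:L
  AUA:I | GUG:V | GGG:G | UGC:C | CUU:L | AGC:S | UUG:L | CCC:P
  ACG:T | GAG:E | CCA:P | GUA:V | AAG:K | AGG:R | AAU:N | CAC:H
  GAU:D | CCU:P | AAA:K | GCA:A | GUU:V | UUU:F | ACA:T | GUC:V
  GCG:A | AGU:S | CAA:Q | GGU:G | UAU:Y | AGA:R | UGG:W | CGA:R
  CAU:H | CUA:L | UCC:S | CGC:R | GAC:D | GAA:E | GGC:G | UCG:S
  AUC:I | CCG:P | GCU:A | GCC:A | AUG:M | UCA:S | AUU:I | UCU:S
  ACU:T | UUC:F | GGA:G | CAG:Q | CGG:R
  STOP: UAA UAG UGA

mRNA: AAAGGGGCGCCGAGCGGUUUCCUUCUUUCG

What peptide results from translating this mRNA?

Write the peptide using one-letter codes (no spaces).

no AUG start codon found

Answer: (empty: no AUG start codon)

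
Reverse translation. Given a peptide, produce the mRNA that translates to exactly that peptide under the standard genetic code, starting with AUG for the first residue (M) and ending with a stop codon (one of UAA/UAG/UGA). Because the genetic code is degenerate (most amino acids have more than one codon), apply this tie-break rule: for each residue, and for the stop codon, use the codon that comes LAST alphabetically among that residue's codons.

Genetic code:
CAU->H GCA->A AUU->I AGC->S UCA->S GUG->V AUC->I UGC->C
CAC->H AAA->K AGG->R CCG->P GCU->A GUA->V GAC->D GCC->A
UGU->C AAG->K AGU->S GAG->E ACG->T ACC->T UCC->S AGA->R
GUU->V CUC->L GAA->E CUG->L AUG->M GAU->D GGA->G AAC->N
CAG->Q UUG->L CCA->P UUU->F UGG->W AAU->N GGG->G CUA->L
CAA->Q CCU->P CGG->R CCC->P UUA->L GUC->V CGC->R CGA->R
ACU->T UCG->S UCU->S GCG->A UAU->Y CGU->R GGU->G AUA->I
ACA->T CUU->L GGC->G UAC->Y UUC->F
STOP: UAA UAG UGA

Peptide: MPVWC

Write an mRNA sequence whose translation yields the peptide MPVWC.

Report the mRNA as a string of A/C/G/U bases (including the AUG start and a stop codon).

Answer: mRNA: AUGCCUGUUUGGUGUUGA

Derivation:
residue 1: M -> AUG (start codon)
residue 2: P codons sorted = CCA,CCC,CCG,CCU -> pick last = CCU
residue 3: V codons sorted = GUA,GUC,GUG,GUU -> pick last = GUU
residue 4: W -> UGG (only codon)
residue 5: C codons sorted = UGC,UGU -> pick last = UGU
terminator: stop codons sorted = UAA,UAG,UGA -> pick last = UGA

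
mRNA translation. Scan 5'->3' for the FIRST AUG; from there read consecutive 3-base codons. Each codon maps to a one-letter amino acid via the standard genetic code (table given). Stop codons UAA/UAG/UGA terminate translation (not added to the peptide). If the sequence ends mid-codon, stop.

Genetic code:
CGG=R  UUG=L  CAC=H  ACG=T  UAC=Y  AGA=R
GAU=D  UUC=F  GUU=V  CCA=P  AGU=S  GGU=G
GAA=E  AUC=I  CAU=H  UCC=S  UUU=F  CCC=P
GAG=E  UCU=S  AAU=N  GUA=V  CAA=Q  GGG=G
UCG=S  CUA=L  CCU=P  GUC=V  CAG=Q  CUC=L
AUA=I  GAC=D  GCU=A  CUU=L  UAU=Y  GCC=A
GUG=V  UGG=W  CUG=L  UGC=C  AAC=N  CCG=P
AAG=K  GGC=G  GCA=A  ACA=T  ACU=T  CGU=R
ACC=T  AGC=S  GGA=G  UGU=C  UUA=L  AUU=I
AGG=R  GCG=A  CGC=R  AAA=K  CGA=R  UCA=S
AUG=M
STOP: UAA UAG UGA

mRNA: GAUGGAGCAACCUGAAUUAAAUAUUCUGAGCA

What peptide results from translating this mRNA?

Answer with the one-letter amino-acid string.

start AUG at pos 1
pos 1: AUG -> M; peptide=M
pos 4: GAG -> E; peptide=ME
pos 7: CAA -> Q; peptide=MEQ
pos 10: CCU -> P; peptide=MEQP
pos 13: GAA -> E; peptide=MEQPE
pos 16: UUA -> L; peptide=MEQPEL
pos 19: AAU -> N; peptide=MEQPELN
pos 22: AUU -> I; peptide=MEQPELNI
pos 25: CUG -> L; peptide=MEQPELNIL
pos 28: AGC -> S; peptide=MEQPELNILS
pos 31: only 1 nt remain (<3), stop (end of mRNA)

Answer: MEQPELNILS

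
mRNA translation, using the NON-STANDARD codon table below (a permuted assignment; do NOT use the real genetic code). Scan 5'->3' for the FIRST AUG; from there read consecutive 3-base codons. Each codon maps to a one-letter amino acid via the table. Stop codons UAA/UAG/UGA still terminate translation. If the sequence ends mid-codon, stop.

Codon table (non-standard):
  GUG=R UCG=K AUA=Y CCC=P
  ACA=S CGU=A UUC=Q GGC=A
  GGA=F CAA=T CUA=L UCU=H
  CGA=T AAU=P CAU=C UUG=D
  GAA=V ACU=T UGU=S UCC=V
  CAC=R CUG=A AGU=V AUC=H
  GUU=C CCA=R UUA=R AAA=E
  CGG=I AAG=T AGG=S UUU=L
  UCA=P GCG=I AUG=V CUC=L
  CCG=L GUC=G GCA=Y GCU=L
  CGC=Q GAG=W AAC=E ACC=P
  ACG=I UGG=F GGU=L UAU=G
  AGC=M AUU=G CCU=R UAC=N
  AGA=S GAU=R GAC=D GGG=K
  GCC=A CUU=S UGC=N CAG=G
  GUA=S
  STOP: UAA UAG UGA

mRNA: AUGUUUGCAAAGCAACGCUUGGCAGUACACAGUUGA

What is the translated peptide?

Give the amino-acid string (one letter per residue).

Answer: VLYTTQDYSRV

Derivation:
start AUG at pos 0
pos 0: AUG -> V; peptide=V
pos 3: UUU -> L; peptide=VL
pos 6: GCA -> Y; peptide=VLY
pos 9: AAG -> T; peptide=VLYT
pos 12: CAA -> T; peptide=VLYTT
pos 15: CGC -> Q; peptide=VLYTTQ
pos 18: UUG -> D; peptide=VLYTTQD
pos 21: GCA -> Y; peptide=VLYTTQDY
pos 24: GUA -> S; peptide=VLYTTQDYS
pos 27: CAC -> R; peptide=VLYTTQDYSR
pos 30: AGU -> V; peptide=VLYTTQDYSRV
pos 33: UGA -> STOP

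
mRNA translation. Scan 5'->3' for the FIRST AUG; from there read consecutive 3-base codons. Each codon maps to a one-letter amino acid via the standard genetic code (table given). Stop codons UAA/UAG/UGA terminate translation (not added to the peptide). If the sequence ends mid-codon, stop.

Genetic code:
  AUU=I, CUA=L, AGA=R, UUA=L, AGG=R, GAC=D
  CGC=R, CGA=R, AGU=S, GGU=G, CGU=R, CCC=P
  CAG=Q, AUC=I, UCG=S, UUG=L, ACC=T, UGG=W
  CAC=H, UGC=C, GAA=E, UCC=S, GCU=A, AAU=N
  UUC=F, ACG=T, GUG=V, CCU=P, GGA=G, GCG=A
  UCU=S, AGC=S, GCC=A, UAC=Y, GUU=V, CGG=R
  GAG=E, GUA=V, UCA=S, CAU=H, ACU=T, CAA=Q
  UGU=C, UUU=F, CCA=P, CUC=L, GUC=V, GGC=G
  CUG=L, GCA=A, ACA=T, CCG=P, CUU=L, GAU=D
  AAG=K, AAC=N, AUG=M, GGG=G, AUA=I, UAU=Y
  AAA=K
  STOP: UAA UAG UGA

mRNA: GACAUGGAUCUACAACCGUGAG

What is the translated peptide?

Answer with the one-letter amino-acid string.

start AUG at pos 3
pos 3: AUG -> M; peptide=M
pos 6: GAU -> D; peptide=MD
pos 9: CUA -> L; peptide=MDL
pos 12: CAA -> Q; peptide=MDLQ
pos 15: CCG -> P; peptide=MDLQP
pos 18: UGA -> STOP

Answer: MDLQP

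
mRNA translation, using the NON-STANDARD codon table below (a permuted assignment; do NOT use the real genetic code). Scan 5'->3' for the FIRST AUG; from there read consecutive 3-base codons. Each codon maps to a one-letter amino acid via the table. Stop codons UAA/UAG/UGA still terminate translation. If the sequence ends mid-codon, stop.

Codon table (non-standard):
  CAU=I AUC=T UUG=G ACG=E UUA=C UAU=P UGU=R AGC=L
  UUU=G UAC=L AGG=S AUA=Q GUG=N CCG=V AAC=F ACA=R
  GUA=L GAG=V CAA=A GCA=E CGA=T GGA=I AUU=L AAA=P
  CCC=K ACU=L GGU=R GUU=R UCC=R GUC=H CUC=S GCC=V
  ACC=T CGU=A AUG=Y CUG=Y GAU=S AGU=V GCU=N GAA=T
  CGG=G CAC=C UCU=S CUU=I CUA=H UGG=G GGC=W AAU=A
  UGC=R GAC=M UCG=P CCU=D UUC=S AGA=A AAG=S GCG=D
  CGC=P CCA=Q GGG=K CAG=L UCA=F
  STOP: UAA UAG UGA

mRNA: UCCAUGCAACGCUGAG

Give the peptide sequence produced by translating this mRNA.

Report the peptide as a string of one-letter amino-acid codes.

Answer: YAP

Derivation:
start AUG at pos 3
pos 3: AUG -> Y; peptide=Y
pos 6: CAA -> A; peptide=YA
pos 9: CGC -> P; peptide=YAP
pos 12: UGA -> STOP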